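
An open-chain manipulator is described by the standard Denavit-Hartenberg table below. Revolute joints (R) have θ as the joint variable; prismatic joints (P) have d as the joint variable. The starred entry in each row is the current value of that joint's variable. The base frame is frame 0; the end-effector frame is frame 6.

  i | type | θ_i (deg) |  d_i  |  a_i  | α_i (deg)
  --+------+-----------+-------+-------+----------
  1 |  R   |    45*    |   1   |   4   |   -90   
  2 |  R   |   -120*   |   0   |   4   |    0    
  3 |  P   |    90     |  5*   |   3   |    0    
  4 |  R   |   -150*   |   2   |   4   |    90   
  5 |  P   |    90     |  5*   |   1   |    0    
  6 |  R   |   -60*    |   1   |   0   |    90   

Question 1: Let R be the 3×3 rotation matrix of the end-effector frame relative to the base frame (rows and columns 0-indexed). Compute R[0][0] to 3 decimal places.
End-effector x-axis (col 0 of R) = (-0.9659,-0.2588,0.0000)
R[0][0] = -0.9659

-0.966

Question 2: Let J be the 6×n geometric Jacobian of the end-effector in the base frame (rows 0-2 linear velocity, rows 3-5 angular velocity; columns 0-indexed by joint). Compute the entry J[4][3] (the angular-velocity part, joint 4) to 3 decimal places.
axis z_3 = (-0.7071,0.7071,0.0000); lever o_n−o_3 = (-4.9497,-0.7071,-6.0000)
cross product → J_v[:, 3] = (-4.2426,-4.2426,4.0000)
J_ω[:, 3] = z_3
entry J[4][3] = 0.7071

0.707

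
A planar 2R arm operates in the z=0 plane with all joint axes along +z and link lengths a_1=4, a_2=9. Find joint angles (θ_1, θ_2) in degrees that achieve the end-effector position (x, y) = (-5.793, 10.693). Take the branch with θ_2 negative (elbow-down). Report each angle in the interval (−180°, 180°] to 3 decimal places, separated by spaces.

150.009 -45.014

cos θ_2 = (147.8991−4²−9²)/(2·4·9) = 0.7069; θ_2 = -45.0142° (elbow-down)
β = atan2(10.6930,-5.7930) = 118.4469°; ψ = atan2(-6.3655,10.3624) = -31.5621°
θ_1 = β − ψ = 150.0090°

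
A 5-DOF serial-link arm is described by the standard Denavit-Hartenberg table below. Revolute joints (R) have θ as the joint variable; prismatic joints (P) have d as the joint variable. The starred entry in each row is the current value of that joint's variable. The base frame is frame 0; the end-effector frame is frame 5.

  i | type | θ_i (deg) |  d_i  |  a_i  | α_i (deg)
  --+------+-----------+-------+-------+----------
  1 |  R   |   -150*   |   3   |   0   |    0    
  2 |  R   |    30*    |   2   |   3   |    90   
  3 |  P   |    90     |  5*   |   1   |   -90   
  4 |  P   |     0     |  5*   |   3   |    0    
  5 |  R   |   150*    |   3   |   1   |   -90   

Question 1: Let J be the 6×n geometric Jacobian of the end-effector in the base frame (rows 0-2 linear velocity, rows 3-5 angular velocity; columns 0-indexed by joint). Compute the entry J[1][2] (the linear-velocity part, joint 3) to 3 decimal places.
prismatic axis z_2 = (-0.8660,0.5000,0.0000)
J_v[:, 2] = z_2; J_ω[:, 2] = (0,0,0)
entry J[1][2] = 0.5000

0.500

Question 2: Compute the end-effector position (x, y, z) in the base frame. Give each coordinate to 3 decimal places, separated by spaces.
-1.397 6.580 8.134

after link 1: o_1 = (0.0000, 0.0000, 3.0000)
after link 2: o_2 = (-1.5000, -2.5981, 5.0000)
after link 3: o_3 = (-5.8301, -0.0981, 6.0000)
after link 4: o_4 = (-3.3301, 4.2321, 9.0000)
after link 5: o_5 = (-1.3971, 6.5801, 8.1340)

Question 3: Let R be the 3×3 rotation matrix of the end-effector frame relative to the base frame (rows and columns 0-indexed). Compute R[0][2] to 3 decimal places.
-0.750

End-effector z-axis (col 2 of R) = (-0.7500,0.4330,-0.5000)
R[0][2] = -0.7500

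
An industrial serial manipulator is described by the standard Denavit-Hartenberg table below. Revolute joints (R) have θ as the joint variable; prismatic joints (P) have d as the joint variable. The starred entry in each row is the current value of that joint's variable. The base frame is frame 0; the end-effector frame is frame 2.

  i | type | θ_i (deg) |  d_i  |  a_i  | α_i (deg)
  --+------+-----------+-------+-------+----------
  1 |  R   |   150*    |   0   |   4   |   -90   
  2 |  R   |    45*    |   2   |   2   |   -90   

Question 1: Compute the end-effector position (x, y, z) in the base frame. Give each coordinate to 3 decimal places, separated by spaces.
-5.689 0.975 -1.414

after link 1: o_1 = (-3.4641, 2.0000, 0.0000)
after link 2: o_2 = (-5.6888, 0.9751, -1.4142)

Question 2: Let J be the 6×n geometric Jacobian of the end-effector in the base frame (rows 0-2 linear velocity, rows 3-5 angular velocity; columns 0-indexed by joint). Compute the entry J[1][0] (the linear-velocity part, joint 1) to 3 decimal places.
-5.689

axis z_0 = ẑ; lever o_n−o_0 = (-5.6888,0.9751,-1.4142)
cross product → J_v[:, 0] = (-0.9751,-5.6888,0.0000)
J_ω[:, 0] = z_0
entry J[1][0] = -5.6888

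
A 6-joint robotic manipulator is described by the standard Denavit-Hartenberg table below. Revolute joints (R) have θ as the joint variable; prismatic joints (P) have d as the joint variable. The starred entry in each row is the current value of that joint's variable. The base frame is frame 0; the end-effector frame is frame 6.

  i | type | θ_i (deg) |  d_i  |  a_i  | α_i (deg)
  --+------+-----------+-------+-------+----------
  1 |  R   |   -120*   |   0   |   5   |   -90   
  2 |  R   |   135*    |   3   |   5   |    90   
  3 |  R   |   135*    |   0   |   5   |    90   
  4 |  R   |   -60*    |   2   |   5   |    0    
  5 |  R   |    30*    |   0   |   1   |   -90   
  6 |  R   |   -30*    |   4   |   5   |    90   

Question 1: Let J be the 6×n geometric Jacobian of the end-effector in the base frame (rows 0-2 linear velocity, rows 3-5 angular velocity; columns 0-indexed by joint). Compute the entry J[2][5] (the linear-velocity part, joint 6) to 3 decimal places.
4.131

axis z_5 = (-0.1250,-0.9236,-0.3624); lever o_n−o_5 = (3.7803,-5.1196,0.7064)
cross product → J_v[:, 5] = (-2.5077,-1.2816,4.1315)
J_ω[:, 5] = z_5
entry J[2][5] = 4.1315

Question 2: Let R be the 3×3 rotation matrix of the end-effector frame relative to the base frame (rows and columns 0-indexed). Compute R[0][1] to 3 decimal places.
End-effector y-axis (col 1 of R) = (-0.1250,-0.9236,-0.3624)
R[0][1] = -0.1250

-0.125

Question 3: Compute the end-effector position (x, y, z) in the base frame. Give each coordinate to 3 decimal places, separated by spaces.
12.110 -11.352 3.769

after link 1: o_1 = (-2.5000, -4.3301, 0.0000)
after link 2: o_2 = (1.8658, -2.7683, -3.5355)
after link 3: o_3 = (3.6777, -6.7011, -1.0355)
after link 4: o_4 = (7.8393, -5.8569, 2.2763)
after link 5: o_5 = (8.3299, -6.2319, 3.0629)
after link 6: o_6 = (12.1102, -11.3515, 3.7693)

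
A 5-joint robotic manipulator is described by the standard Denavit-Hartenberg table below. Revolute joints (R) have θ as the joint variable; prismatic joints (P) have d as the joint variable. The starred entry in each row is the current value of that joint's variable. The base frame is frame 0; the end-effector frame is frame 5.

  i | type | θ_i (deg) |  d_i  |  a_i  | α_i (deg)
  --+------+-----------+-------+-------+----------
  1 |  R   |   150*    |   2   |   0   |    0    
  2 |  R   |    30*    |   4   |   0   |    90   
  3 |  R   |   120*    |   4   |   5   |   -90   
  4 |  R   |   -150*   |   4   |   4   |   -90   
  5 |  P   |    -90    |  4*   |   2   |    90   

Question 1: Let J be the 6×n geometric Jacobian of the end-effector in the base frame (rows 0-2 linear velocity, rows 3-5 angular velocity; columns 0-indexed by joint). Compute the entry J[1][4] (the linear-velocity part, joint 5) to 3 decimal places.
prismatic axis z_4 = (0.2500,0.8660,0.4330)
J_v[:, 4] = z_4; J_ω[:, 4] = (0,0,0)
entry J[1][4] = 0.8660

0.866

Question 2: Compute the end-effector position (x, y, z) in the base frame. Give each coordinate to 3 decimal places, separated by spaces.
6.964 9.464 6.062

after link 1: o_1 = (0.0000, 0.0000, 2.0000)
after link 2: o_2 = (0.0000, 0.0000, 6.0000)
after link 3: o_3 = (2.5000, 4.0000, 10.3301)
after link 4: o_4 = (4.2321, 6.0000, 5.3301)
after link 5: o_5 = (6.9641, 9.4641, 6.0622)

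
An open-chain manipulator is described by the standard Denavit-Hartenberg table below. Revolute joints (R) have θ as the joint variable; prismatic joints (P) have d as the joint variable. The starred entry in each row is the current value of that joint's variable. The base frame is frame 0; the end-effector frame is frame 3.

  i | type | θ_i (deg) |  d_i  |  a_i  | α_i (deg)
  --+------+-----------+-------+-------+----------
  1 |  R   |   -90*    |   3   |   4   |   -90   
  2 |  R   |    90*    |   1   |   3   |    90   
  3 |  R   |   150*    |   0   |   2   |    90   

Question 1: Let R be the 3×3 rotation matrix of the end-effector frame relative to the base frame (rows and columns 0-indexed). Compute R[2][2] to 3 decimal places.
-0.500

End-effector z-axis (col 2 of R) = (0.8660,0.0000,-0.5000)
R[2][2] = -0.5000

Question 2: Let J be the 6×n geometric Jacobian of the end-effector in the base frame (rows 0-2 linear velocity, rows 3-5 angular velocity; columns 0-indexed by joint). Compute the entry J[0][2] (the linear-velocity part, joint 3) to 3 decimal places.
-1.732

axis z_2 = (0.0000,-1.0000,0.0000); lever o_n−o_2 = (1.0000,0.0000,1.7321)
cross product → J_v[:, 2] = (-1.7321,-0.0000,1.0000)
J_ω[:, 2] = z_2
entry J[0][2] = -1.7321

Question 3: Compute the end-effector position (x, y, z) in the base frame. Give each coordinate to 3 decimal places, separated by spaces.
after link 1: o_1 = (0.0000, -4.0000, 3.0000)
after link 2: o_2 = (1.0000, -4.0000, 0.0000)
after link 3: o_3 = (2.0000, -4.0000, 1.7321)

2.000 -4.000 1.732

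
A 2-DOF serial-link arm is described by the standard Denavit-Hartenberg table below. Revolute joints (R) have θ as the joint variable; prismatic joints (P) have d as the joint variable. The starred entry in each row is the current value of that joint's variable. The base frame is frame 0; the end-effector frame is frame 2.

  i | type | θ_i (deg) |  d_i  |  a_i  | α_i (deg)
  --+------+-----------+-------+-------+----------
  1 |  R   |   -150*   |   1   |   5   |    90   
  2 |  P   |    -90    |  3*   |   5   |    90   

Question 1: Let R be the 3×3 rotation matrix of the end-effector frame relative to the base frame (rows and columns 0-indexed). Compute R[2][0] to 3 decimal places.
-1.000

End-effector x-axis (col 0 of R) = (-0.0000,0.0000,-1.0000)
R[2][0] = -1.0000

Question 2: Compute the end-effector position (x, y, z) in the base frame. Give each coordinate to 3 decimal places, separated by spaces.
after link 1: o_1 = (-4.3301, -2.5000, 1.0000)
after link 2: o_2 = (-5.8301, 0.0981, -4.0000)

-5.830 0.098 -4.000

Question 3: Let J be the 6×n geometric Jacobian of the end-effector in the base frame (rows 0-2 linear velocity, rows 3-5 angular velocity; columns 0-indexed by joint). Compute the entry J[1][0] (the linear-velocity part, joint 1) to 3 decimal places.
axis z_0 = ẑ; lever o_n−o_0 = (-5.8301,0.0981,-4.0000)
cross product → J_v[:, 0] = (-0.0981,-5.8301,0.0000)
J_ω[:, 0] = z_0
entry J[1][0] = -5.8301

-5.830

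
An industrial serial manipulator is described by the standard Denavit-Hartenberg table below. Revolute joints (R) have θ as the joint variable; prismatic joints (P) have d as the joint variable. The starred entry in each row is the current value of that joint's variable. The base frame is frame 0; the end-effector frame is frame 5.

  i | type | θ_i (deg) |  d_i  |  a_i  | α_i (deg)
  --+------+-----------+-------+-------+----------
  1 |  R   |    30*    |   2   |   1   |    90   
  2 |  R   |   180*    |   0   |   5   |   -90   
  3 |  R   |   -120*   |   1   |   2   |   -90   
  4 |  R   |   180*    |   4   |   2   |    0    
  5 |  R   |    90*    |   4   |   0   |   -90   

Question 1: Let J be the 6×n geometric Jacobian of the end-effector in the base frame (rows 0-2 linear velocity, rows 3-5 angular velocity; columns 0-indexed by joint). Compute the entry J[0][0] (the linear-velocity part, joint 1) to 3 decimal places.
axis z_0 = ẑ; lever o_n−o_0 = (-7.4641,-8.9282,1.0000)
cross product → J_v[:, 0] = (8.9282,-7.4641,0.0000)
J_ω[:, 0] = z_0
entry J[0][0] = 8.9282

8.928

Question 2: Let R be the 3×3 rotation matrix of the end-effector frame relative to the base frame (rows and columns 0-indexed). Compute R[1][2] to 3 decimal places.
-0.500

End-effector z-axis (col 2 of R) = (0.8660,-0.5000,-0.0000)
R[1][2] = -0.5000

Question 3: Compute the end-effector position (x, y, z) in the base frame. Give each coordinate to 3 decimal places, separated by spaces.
-7.464 -8.928 1.000

after link 1: o_1 = (0.8660, 0.5000, 2.0000)
after link 2: o_2 = (-3.4641, -2.0000, 2.0000)
after link 3: o_3 = (-1.7321, -3.0000, 1.0000)
after link 4: o_4 = (-5.4641, -5.4641, 1.0000)
after link 5: o_5 = (-7.4641, -8.9282, 1.0000)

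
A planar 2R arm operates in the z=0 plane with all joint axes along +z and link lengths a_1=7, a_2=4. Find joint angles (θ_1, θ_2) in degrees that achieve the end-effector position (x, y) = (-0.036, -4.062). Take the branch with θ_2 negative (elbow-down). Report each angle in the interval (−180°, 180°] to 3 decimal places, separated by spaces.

cos θ_2 = (16.5011−7²−4²)/(2·7·4) = -0.8661; θ_2 = -150.0029° (elbow-down)
β = atan2(-4.0620,-0.0360) = -90.5078°; ψ = atan2(-1.9998,3.5358) = -29.4922°
θ_1 = β − ψ = -61.0156°

-61.016 -150.003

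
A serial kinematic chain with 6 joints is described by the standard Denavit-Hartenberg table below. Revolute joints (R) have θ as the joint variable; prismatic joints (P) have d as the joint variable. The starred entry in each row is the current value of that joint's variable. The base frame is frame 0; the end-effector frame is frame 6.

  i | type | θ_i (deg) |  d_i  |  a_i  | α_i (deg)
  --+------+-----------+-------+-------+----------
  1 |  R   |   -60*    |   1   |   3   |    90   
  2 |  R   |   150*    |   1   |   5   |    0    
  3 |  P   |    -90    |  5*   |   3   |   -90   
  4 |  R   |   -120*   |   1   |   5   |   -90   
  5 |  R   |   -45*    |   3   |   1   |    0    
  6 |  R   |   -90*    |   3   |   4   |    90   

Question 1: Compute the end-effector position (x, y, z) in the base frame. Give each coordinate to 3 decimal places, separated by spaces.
after link 1: o_1 = (1.5000, -2.5981, 1.0000)
after link 2: o_2 = (-1.5311, 0.6519, 3.5000)
after link 3: o_3 = (-5.1112, -3.1471, 6.0981)
after link 4: o_4 = (-9.9192, -3.4796, 4.4330)
after link 5: o_5 = (-11.4937, -4.9774, 6.7304)
after link 6: o_6 = (-10.8930, -4.1187, 11.6193)

-10.893 -4.119 11.619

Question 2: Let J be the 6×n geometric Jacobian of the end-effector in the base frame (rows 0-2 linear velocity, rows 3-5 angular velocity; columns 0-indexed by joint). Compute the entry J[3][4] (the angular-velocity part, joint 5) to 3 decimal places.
axis z_4 = (-0.2165,-0.6250,0.7500); lever o_n−o_4 = (-0.9738,-0.6391,7.1863)
cross product → J_v[:, 4] = (-4.0122,0.8255,-0.4703)
J_ω[:, 4] = z_4
entry J[3][4] = -0.2165

-0.217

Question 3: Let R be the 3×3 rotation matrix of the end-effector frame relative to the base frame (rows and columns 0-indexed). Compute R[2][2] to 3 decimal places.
-0.047

End-effector z-axis (col 2 of R) = (0.9249,-0.3772,-0.0474)
R[2][2] = -0.0474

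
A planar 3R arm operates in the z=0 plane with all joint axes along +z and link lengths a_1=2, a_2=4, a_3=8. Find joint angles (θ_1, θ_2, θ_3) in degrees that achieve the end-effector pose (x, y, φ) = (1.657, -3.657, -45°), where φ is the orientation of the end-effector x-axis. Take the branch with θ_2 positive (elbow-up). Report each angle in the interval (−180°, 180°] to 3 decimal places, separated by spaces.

wrist centre = target − a_3·(cos φ, sin φ) = (-3.9999, 1.9999)
cos θ_2 = (19.9983−2²−4²)/(2·2·4) = -0.0001; θ_2 = 90.0063° (elbow-up)
β = atan2(1.9999,-3.9999) = 153.4358°; ψ = atan2(4.0000,1.9996) = 63.4400°
θ_1 = β − ψ = 89.9958°
θ_3 = φ − θ_1 − θ_2 = 134.9979° (wrapped to (-180°,180°])

89.996 90.006 134.998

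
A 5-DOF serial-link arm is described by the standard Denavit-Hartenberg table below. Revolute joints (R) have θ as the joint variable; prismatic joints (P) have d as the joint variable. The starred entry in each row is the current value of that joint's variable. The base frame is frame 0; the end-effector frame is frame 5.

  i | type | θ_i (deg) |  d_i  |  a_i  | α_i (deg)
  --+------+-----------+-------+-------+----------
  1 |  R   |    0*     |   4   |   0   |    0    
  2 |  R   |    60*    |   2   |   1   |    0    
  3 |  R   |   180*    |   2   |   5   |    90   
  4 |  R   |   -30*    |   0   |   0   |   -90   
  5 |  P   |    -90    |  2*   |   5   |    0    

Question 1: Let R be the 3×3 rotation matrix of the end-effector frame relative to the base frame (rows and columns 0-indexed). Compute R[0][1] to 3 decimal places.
End-effector y-axis (col 1 of R) = (-0.4330,-0.7500,-0.5000)
R[0][1] = -0.4330

-0.433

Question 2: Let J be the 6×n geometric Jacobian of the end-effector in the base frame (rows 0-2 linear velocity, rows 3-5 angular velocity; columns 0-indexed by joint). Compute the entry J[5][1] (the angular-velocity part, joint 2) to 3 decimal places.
1.000

axis z_1 = (0.0000,0.0000,1.0000); lever o_n−o_1 = (-6.8301,-1.8301,5.7321)
cross product → J_v[:, 1] = (1.8301,-6.8301,0.0000)
J_ω[:, 1] = z_1
entry J[5][1] = 1.0000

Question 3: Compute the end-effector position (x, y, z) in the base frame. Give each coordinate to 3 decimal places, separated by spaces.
after link 1: o_1 = (0.0000, 0.0000, 4.0000)
after link 2: o_2 = (0.5000, 0.8660, 6.0000)
after link 3: o_3 = (-2.0000, -3.4641, 8.0000)
after link 4: o_4 = (-2.0000, -3.4641, 8.0000)
after link 5: o_5 = (-6.8301, -1.8301, 9.7321)

-6.830 -1.830 9.732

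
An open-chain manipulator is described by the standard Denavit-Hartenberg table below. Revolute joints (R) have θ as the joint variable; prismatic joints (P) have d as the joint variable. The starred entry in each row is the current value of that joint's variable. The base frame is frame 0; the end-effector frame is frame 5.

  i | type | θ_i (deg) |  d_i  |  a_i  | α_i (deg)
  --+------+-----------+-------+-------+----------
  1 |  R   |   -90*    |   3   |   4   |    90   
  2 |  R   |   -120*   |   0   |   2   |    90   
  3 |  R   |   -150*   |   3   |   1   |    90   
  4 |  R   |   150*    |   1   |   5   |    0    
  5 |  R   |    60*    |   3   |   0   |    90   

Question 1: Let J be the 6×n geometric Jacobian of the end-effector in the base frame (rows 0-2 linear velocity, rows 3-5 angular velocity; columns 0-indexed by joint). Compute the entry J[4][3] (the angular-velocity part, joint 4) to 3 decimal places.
axis z_3 = (-0.8660,-0.2500,0.4330); lever o_n−o_3 = (-5.6292,3.0401,-0.2655)
cross product → J_v[:, 3] = (-1.2500,-2.6675,-4.0401)
J_ω[:, 3] = z_3
entry J[4][3] = -0.2500

-0.250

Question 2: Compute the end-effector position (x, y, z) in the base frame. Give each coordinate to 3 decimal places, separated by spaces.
after link 1: o_1 = (0.0000, -4.0000, 3.0000)
after link 2: o_2 = (0.0000, -3.0000, 1.2679)
after link 3: o_3 = (0.5000, -0.8349, 3.5179)
after link 4: o_4 = (-2.5311, 2.9551, 1.9534)
after link 5: o_5 = (-5.1292, 2.2051, 3.2524)

-5.129 2.205 3.252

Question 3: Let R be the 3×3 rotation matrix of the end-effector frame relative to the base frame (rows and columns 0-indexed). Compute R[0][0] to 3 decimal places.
End-effector x-axis (col 0 of R) = (-0.4330,-0.0580,-0.8995)
R[0][0] = -0.4330

-0.433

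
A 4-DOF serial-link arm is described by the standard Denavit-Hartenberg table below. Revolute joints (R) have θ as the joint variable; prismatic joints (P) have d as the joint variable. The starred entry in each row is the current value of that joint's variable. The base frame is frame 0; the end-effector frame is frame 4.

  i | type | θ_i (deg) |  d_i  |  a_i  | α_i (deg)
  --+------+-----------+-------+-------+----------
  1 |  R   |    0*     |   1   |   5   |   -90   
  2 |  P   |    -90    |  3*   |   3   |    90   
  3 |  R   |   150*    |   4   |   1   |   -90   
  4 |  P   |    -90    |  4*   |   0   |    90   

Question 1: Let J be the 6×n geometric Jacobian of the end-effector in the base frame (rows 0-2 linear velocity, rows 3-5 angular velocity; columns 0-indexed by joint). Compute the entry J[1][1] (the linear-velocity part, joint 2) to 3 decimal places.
prismatic axis z_1 = (0.0000,1.0000,0.0000)
J_v[:, 1] = z_1; J_ω[:, 1] = (0,0,0)
entry J[1][1] = 1.0000

1.000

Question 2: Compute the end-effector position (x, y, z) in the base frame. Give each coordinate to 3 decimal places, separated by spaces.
1.000 0.036 1.134

after link 1: o_1 = (5.0000, 0.0000, 1.0000)
after link 2: o_2 = (5.0000, 3.0000, 4.0000)
after link 3: o_3 = (1.0000, 3.5000, 3.1340)
after link 4: o_4 = (1.0000, 0.0359, 1.1340)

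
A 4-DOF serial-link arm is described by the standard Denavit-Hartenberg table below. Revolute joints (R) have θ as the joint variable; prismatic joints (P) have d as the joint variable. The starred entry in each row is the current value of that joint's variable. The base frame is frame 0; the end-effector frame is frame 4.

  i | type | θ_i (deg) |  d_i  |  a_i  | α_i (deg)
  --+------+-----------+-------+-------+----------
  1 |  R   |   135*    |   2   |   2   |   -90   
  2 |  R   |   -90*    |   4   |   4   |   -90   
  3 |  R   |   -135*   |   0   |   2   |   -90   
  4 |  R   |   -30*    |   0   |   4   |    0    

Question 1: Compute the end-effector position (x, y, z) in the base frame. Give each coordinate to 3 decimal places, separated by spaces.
after link 1: o_1 = (-1.4142, 1.4142, 2.0000)
after link 2: o_2 = (-4.2426, -1.4142, 6.0000)
after link 3: o_3 = (-5.2426, -2.4142, 4.5858)
after link 4: o_4 = (-8.3889, -2.7321, 2.1363)

-8.389 -2.732 2.136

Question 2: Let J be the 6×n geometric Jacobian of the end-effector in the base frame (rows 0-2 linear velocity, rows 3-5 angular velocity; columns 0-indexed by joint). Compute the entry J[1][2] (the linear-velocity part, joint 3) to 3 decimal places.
axis z_2 = (-0.7071,0.7071,-0.0000); lever o_n−o_2 = (-4.1463,-1.3178,-3.8637)
cross product → J_v[:, 2] = (-2.7321,-2.7321,3.8637)
J_ω[:, 2] = z_2
entry J[1][2] = -2.7321

-2.732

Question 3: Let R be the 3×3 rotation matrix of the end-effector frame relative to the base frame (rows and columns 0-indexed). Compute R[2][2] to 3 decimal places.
End-effector z-axis (col 2 of R) = (-0.5000,-0.5000,0.7071)
R[2][2] = 0.7071

0.707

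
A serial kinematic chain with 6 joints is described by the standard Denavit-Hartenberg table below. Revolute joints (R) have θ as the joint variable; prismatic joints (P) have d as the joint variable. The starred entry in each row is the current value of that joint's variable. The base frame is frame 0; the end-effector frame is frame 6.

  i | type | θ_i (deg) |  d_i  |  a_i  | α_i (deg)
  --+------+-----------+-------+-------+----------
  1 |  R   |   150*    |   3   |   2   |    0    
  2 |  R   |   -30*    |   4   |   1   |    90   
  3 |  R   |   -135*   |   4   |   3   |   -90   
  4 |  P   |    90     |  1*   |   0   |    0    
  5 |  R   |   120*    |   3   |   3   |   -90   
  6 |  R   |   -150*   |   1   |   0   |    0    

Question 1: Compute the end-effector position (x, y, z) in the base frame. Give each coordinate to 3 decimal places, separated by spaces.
after link 1: o_1 = (-1.7321, 1.0000, 3.0000)
after link 2: o_2 = (-2.2321, 1.8660, 7.0000)
after link 3: o_3 = (2.2927, 2.0289, 4.8787)
after link 4: o_4 = (1.9392, 2.6413, 4.1716)
after link 5: o_5 = (1.2590, 6.8194, 3.8874)
after link 6: o_6 = (2.1858, 6.9462, 3.5338)

2.186 6.946 3.534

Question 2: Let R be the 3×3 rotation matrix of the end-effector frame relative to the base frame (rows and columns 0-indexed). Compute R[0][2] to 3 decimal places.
0.927

End-effector z-axis (col 2 of R) = (0.9268,0.1268,-0.3536)
R[0][2] = 0.9268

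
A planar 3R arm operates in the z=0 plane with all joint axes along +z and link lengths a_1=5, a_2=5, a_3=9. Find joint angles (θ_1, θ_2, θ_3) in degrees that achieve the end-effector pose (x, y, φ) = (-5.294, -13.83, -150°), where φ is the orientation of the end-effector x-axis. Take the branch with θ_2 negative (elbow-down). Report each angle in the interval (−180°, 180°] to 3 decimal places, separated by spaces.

wrist centre = target − a_3·(cos φ, sin φ) = (2.5002, -9.3300)
cos θ_2 = (93.3000−5²−5²)/(2·5·5) = 0.8660; θ_2 = -30.0028° (elbow-down)
β = atan2(-9.3300,2.5002) = -74.9985°; ψ = atan2(-2.5002,9.3300) = -15.0014°
θ_1 = β − ψ = -59.9971°
θ_3 = φ − θ_1 − θ_2 = -60.0001° (wrapped to (-180°,180°])

-59.997 -30.003 -60.000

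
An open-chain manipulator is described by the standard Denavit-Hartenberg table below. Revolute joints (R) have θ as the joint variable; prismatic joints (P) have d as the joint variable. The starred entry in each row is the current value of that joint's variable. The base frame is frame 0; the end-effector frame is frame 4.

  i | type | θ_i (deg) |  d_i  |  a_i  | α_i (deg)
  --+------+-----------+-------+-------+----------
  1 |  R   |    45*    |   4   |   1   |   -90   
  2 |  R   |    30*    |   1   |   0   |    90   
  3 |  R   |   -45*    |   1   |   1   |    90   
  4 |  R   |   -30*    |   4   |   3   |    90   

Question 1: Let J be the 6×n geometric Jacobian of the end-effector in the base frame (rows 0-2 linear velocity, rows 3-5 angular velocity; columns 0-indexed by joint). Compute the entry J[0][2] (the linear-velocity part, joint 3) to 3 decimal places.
axis z_2 = (0.3536,0.3536,0.8660); lever o_n−o_2 = (3.4482,-4.1499,-0.2909)
cross product → J_v[:, 2] = (3.4910,3.0891,-2.6863)
J_ω[:, 2] = z_2
entry J[0][2] = 3.4910

3.491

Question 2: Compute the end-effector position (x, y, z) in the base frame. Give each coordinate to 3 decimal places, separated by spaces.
after link 1: o_1 = (0.7071, 0.7071, 4.0000)
after link 2: o_2 = (0.0000, 1.4142, 4.0000)
after link 3: o_3 = (1.2866, 1.7008, 4.5125)
after link 4: o_4 = (3.4482, -2.7356, 3.7091)

3.448 -2.736 3.709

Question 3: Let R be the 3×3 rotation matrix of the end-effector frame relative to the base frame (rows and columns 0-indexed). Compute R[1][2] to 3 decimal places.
End-effector z-axis (col 2 of R) = (-0.7727,-0.2727,-0.5732)
R[1][2] = -0.2727

-0.273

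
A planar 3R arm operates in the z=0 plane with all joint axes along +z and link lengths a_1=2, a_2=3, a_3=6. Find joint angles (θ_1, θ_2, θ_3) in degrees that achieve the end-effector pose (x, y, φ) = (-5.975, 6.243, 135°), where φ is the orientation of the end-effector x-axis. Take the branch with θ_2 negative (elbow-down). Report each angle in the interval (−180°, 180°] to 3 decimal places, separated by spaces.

-150.012 -119.986 44.998

wrist centre = target − a_3·(cos φ, sin φ) = (-1.7324, 2.0004)
cos θ_2 = (7.0025−2²−3²)/(2·2·3) = -0.4998; θ_2 = -119.9862° (elbow-down)
β = atan2(2.0004,-1.7324) = 130.8934°; ψ = atan2(-2.5984,0.5006) = -79.0948°
θ_1 = β − ψ = 209.9881°
θ_3 = φ − θ_1 − θ_2 = 44.9981° (wrapped to (-180°,180°])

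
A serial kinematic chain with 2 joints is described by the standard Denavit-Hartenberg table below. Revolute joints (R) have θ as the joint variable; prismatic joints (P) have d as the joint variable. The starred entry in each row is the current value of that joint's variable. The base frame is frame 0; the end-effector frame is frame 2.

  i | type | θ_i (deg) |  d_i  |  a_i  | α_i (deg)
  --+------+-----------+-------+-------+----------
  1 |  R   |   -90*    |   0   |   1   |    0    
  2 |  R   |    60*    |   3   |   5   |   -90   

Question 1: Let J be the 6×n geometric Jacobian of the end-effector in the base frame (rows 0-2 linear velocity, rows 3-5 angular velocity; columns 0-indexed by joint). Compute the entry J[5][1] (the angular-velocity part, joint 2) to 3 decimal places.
axis z_1 = (0.0000,0.0000,1.0000); lever o_n−o_1 = (4.3301,-2.5000,3.0000)
cross product → J_v[:, 1] = (2.5000,4.3301,-0.0000)
J_ω[:, 1] = z_1
entry J[5][1] = 1.0000

1.000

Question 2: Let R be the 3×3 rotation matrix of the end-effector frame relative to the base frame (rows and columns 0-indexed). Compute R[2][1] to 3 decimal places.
End-effector y-axis (col 1 of R) = (0.0000,0.0000,-1.0000)
R[2][1] = -1.0000

-1.000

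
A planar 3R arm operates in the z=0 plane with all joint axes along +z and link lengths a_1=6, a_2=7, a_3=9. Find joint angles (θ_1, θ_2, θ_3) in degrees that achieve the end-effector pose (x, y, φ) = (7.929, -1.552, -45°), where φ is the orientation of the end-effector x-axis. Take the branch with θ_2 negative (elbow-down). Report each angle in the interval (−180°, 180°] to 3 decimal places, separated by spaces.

150.003 -134.999 -60.004

wrist centre = target − a_3·(cos φ, sin φ) = (1.5650, 4.8120)
cos θ_2 = (25.6043−6²−7²)/(2·6·7) = -0.7071; θ_2 = -134.9988° (elbow-down)
β = atan2(4.8120,1.5650) = 71.9834°; ψ = atan2(-4.9499,1.0504) = -78.0195°
θ_1 = β − ψ = 150.0030°
θ_3 = φ − θ_1 − θ_2 = -60.0042° (wrapped to (-180°,180°])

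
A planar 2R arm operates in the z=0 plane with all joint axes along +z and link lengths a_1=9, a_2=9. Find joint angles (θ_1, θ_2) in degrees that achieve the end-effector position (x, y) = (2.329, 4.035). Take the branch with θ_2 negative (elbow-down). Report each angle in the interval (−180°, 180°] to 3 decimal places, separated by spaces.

cos θ_2 = (21.7055−9²−9²)/(2·9·9) = -0.8660; θ_2 = -149.9989° (elbow-down)
β = atan2(4.0350,2.3290) = 60.0065°; ψ = atan2(-4.5002,1.2059) = -74.9994°
θ_1 = β − ψ = 135.0059°

135.006 -149.999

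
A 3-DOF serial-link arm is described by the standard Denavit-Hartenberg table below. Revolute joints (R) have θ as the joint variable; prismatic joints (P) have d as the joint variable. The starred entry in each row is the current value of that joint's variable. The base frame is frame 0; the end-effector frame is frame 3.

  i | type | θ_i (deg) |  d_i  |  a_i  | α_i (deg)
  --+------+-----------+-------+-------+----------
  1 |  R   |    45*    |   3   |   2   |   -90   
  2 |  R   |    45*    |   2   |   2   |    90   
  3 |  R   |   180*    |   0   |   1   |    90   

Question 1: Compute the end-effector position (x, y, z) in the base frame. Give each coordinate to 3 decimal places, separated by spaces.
after link 1: o_1 = (1.4142, 1.4142, 3.0000)
after link 2: o_2 = (1.0000, 3.8284, 1.5858)
after link 3: o_3 = (0.5000, 3.3284, 2.2929)

0.500 3.328 2.293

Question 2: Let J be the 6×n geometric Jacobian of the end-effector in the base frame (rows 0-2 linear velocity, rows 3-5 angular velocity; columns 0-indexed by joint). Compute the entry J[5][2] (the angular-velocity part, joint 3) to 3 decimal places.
axis z_2 = (0.5000,0.5000,0.7071); lever o_n−o_2 = (-0.5000,-0.5000,0.7071)
cross product → J_v[:, 2] = (0.7071,-0.7071,0.0000)
J_ω[:, 2] = z_2
entry J[5][2] = 0.7071

0.707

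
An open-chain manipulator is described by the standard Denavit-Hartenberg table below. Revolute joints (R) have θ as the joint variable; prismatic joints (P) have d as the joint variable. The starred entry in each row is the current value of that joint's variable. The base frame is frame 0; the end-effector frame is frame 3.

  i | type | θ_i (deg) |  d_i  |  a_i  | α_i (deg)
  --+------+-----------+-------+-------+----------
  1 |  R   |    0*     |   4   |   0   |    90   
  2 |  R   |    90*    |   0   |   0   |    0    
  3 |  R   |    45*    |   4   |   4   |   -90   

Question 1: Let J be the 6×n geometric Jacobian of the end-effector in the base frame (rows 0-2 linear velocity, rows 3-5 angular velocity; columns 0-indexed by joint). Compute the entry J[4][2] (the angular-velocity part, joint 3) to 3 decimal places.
-1.000

axis z_2 = (0.0000,-1.0000,0.0000); lever o_n−o_2 = (-2.8284,-4.0000,2.8284)
cross product → J_v[:, 2] = (-2.8284,-0.0000,-2.8284)
J_ω[:, 2] = z_2
entry J[4][2] = -1.0000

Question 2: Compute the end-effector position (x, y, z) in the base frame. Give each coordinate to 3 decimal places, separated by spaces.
after link 1: o_1 = (0.0000, 0.0000, 4.0000)
after link 2: o_2 = (0.0000, 0.0000, 4.0000)
after link 3: o_3 = (-2.8284, -4.0000, 6.8284)

-2.828 -4.000 6.828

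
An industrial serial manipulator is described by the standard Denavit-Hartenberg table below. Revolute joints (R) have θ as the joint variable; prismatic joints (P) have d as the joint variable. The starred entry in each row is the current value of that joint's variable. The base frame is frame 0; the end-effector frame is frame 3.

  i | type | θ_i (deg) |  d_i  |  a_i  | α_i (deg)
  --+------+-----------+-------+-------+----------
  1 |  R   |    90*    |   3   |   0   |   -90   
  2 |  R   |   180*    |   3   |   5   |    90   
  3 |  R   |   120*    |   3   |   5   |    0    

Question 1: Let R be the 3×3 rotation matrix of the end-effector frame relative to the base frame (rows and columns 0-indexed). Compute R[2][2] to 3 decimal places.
End-effector z-axis (col 2 of R) = (-0.0000,0.0000,-1.0000)
R[2][2] = -1.0000

-1.000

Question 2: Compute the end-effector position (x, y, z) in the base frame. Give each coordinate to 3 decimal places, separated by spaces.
-7.330 -2.500 0.000

after link 1: o_1 = (0.0000, 0.0000, 3.0000)
after link 2: o_2 = (-3.0000, -5.0000, 3.0000)
after link 3: o_3 = (-7.3301, -2.5000, 0.0000)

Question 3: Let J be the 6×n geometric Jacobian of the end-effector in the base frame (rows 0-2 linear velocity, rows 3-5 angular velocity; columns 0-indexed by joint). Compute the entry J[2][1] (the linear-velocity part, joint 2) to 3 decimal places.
axis z_1 = (-1.0000,0.0000,0.0000); lever o_n−o_1 = (-7.3301,-2.5000,-3.0000)
cross product → J_v[:, 1] = (-0.0000,-3.0000,2.5000)
J_ω[:, 1] = z_1
entry J[2][1] = 2.5000

2.500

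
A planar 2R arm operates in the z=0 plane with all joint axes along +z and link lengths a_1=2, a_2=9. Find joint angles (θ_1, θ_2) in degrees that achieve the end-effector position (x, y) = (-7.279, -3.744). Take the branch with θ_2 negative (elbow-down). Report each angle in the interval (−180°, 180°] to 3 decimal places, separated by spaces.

cos θ_2 = (67.0014−2²−9²)/(2·2·9) = -0.5000; θ_2 = -119.9975° (elbow-down)
β = atan2(-3.7440,-7.2790) = -152.7807°; ψ = atan2(-7.7944,-2.4997) = -107.7809°
θ_1 = β − ψ = -44.9998°

-45.000 -119.997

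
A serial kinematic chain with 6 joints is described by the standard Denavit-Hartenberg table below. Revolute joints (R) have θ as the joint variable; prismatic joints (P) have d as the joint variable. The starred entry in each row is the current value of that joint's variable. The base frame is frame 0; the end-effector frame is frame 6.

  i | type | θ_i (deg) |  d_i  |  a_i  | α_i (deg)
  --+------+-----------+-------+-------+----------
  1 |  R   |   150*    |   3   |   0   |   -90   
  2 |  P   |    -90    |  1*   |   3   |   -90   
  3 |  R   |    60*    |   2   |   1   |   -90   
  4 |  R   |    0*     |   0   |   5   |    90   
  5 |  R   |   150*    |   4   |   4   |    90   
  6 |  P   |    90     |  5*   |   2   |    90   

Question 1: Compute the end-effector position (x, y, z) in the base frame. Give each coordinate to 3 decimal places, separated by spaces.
-3.665 9.652 3.036

after link 1: o_1 = (0.0000, 0.0000, 3.0000)
after link 2: o_2 = (-0.5000, -0.8660, 6.0000)
after link 3: o_3 = (-1.7990, 0.8840, 6.5000)
after link 4: o_4 = (0.3660, 4.6340, 9.0000)
after link 5: o_5 = (-4.0981, 4.9019, 5.5359)
after link 6: o_6 = (-3.6651, 9.6519, 3.0359)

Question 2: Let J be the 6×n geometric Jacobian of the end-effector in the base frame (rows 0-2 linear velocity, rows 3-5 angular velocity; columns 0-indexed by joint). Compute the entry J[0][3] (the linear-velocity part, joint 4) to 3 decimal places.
6.093

axis z_3 = (0.2500,0.4330,-0.8660); lever o_n−o_3 = (-1.8660,8.7679,-3.4641)
cross product → J_v[:, 3] = (6.0933,2.4821,3.0000)
J_ω[:, 3] = z_3
entry J[0][3] = 6.0933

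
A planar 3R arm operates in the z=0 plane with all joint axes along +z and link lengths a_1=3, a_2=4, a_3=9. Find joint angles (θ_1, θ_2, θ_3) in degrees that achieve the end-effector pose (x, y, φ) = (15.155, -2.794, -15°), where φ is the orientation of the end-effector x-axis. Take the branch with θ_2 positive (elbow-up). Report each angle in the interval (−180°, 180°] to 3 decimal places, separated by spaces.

wrist centre = target − a_3·(cos φ, sin φ) = (6.4617, -0.4646)
cos θ_2 = (41.9690−3²−4²)/(2·3·4) = 0.7070; θ_2 = 45.0052° (elbow-up)
β = atan2(-0.4646,6.4617) = -4.1128°; ψ = atan2(2.8287,5.8282) = 25.8895°
θ_1 = β − ψ = -30.0023°
θ_3 = φ − θ_1 − θ_2 = -30.0029° (wrapped to (-180°,180°])

-30.002 45.005 -30.003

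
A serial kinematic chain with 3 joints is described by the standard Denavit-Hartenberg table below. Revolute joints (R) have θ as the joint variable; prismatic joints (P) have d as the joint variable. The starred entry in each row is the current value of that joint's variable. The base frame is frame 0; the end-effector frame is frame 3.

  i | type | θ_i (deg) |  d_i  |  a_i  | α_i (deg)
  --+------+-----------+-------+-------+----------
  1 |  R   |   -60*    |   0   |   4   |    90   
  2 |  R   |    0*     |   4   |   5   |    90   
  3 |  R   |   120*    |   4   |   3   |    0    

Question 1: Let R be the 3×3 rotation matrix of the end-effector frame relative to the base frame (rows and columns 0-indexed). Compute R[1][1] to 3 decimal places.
End-effector y-axis (col 1 of R) = (-0.0000,1.0000,-0.0000)
R[1][1] = 1.0000

1.000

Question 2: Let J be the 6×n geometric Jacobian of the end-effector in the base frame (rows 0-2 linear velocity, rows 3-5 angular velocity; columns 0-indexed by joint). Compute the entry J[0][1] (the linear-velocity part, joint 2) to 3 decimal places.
axis z_1 = (-0.8660,-0.5000,0.0000); lever o_n−o_1 = (-3.9641,-6.3301,-4.0000)
cross product → J_v[:, 1] = (2.0000,-3.4641,3.5000)
J_ω[:, 1] = z_1
entry J[0][1] = 2.0000

2.000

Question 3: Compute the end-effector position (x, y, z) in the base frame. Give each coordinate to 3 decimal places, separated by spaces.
-1.964 -9.794 -4.000

after link 1: o_1 = (2.0000, -3.4641, 0.0000)
after link 2: o_2 = (1.0359, -9.7942, 0.0000)
after link 3: o_3 = (-1.9641, -9.7942, -4.0000)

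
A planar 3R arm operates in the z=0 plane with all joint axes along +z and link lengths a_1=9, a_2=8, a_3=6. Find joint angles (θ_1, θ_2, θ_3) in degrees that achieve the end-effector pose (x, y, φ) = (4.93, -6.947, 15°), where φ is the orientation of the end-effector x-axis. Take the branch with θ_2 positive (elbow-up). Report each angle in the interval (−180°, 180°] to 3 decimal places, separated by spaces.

wrist centre = target − a_3·(cos φ, sin φ) = (-0.8656, -8.4999)
cos θ_2 = (72.9977−9²−8²)/(2·9·8) = -0.5000; θ_2 = 120.0010° (elbow-up)
β = atan2(-8.4999,-0.8656) = -95.8144°; ψ = atan2(6.9281,4.9999) = 54.1829°
θ_1 = β − ψ = -149.9973°
θ_3 = φ − θ_1 − θ_2 = 44.9963° (wrapped to (-180°,180°])

-149.997 120.001 44.996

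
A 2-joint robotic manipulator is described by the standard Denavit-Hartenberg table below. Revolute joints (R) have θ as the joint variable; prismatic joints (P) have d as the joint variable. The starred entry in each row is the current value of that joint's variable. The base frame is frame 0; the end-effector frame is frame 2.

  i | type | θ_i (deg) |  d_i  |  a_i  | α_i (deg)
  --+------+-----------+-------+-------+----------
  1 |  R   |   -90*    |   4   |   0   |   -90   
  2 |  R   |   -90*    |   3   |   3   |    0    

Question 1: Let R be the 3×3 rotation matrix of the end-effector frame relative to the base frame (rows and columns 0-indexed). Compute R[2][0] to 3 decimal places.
1.000

End-effector x-axis (col 0 of R) = (-0.0000,-0.0000,1.0000)
R[2][0] = 1.0000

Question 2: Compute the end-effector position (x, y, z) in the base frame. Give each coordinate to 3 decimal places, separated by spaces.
after link 1: o_1 = (0.0000, 0.0000, 4.0000)
after link 2: o_2 = (3.0000, -0.0000, 7.0000)

3.000 -0.000 7.000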